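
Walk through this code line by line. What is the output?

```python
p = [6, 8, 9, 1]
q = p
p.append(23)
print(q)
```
[6, 8, 9, 1, 23]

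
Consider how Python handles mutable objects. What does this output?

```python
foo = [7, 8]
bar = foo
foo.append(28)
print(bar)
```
[7, 8, 28]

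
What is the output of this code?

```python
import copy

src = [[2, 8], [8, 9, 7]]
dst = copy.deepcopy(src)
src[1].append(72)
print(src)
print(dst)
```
[[2, 8], [8, 9, 7, 72]]
[[2, 8], [8, 9, 7]]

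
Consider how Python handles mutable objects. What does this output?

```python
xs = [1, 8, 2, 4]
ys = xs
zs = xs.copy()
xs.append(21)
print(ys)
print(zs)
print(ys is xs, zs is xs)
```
[1, 8, 2, 4, 21]
[1, 8, 2, 4]
True False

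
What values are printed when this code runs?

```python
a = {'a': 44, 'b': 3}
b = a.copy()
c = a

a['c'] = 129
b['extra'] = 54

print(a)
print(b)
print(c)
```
{'a': 44, 'b': 3, 'c': 129}
{'a': 44, 'b': 3, 'extra': 54}
{'a': 44, 'b': 3, 'c': 129}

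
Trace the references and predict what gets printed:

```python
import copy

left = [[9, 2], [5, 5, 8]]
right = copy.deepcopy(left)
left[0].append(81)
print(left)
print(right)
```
[[9, 2, 81], [5, 5, 8]]
[[9, 2], [5, 5, 8]]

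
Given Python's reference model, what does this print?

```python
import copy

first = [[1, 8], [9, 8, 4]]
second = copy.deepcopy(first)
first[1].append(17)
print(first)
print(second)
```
[[1, 8], [9, 8, 4, 17]]
[[1, 8], [9, 8, 4]]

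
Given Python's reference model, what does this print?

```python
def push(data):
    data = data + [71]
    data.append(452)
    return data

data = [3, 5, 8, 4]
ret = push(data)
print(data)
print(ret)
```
[3, 5, 8, 4]
[3, 5, 8, 4, 71, 452]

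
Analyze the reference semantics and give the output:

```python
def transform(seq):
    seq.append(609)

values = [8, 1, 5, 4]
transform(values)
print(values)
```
[8, 1, 5, 4, 609]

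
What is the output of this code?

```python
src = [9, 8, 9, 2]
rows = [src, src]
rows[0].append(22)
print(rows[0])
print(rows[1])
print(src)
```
[9, 8, 9, 2, 22]
[9, 8, 9, 2, 22]
[9, 8, 9, 2, 22]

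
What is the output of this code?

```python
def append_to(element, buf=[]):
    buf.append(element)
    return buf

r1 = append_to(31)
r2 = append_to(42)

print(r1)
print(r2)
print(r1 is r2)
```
[31, 42]
[31, 42]
True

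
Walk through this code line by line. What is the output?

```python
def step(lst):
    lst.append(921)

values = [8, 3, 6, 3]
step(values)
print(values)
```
[8, 3, 6, 3, 921]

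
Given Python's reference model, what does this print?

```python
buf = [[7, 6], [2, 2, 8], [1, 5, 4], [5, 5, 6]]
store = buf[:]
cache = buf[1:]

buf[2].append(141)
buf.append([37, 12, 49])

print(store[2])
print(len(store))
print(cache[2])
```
[1, 5, 4, 141]
4
[5, 5, 6]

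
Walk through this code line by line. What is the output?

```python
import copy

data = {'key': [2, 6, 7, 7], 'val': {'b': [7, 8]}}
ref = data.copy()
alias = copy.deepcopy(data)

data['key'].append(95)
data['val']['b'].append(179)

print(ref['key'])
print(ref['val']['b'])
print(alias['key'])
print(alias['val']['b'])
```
[2, 6, 7, 7, 95]
[7, 8, 179]
[2, 6, 7, 7]
[7, 8]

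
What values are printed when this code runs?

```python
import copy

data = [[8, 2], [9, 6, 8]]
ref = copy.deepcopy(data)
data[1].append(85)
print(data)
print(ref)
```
[[8, 2], [9, 6, 8, 85]]
[[8, 2], [9, 6, 8]]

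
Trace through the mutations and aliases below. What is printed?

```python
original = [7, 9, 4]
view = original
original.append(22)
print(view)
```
[7, 9, 4, 22]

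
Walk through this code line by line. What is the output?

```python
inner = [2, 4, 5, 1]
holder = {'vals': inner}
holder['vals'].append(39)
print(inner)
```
[2, 4, 5, 1, 39]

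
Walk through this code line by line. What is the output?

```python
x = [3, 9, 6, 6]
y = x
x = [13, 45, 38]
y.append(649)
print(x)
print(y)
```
[13, 45, 38]
[3, 9, 6, 6, 649]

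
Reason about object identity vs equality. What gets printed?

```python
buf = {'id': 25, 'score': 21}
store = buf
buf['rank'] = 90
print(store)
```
{'id': 25, 'score': 21, 'rank': 90}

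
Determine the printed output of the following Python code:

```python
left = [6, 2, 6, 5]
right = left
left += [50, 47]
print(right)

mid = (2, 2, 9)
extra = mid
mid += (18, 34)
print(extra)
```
[6, 2, 6, 5, 50, 47]
(2, 2, 9)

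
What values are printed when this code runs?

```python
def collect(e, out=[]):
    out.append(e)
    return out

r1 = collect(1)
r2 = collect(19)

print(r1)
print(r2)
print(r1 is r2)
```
[1, 19]
[1, 19]
True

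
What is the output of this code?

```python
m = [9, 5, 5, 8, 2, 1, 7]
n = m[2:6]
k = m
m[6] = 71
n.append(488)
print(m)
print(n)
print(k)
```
[9, 5, 5, 8, 2, 1, 71]
[5, 8, 2, 1, 488]
[9, 5, 5, 8, 2, 1, 71]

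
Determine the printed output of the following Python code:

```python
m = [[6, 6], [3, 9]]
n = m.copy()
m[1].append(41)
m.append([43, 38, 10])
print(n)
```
[[6, 6], [3, 9, 41]]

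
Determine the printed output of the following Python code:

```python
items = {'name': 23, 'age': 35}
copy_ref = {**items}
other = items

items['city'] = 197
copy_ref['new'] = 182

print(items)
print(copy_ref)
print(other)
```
{'name': 23, 'age': 35, 'city': 197}
{'name': 23, 'age': 35, 'new': 182}
{'name': 23, 'age': 35, 'city': 197}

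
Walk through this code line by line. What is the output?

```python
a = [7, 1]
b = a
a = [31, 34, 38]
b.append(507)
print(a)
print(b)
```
[31, 34, 38]
[7, 1, 507]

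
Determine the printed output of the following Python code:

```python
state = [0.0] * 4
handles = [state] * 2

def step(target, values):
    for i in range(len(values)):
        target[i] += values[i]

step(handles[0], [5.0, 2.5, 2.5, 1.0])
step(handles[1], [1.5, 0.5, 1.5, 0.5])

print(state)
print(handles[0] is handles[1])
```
[6.5, 3.0, 4.0, 1.5]
True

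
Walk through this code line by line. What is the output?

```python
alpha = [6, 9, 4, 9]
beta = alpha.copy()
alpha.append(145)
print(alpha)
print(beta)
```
[6, 9, 4, 9, 145]
[6, 9, 4, 9]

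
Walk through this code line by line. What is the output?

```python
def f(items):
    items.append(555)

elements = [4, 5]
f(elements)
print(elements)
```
[4, 5, 555]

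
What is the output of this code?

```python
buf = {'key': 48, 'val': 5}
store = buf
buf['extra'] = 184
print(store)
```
{'key': 48, 'val': 5, 'extra': 184}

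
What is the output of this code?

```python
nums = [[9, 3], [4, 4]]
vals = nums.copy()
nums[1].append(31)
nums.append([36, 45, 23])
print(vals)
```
[[9, 3], [4, 4, 31]]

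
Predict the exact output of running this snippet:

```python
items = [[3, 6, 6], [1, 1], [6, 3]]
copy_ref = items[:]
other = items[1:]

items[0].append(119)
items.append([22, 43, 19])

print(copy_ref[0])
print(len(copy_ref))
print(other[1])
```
[3, 6, 6, 119]
3
[6, 3]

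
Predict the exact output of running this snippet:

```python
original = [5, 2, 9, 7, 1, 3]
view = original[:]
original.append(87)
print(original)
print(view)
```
[5, 2, 9, 7, 1, 3, 87]
[5, 2, 9, 7, 1, 3]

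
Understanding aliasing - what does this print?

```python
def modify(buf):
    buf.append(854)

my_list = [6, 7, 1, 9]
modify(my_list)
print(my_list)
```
[6, 7, 1, 9, 854]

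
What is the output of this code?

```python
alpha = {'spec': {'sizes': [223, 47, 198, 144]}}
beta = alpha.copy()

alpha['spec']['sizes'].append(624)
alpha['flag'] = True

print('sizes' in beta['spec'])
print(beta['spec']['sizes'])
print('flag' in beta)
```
True
[223, 47, 198, 144, 624]
False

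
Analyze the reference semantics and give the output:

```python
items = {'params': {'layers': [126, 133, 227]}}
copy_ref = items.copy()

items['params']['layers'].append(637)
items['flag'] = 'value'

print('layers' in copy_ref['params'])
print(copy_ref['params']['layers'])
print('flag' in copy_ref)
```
True
[126, 133, 227, 637]
False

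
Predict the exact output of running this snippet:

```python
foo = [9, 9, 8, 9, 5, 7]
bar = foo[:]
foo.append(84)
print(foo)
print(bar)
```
[9, 9, 8, 9, 5, 7, 84]
[9, 9, 8, 9, 5, 7]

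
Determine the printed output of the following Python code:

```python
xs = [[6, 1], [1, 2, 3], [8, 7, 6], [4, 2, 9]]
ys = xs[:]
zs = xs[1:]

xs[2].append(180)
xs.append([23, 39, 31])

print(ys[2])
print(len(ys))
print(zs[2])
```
[8, 7, 6, 180]
4
[4, 2, 9]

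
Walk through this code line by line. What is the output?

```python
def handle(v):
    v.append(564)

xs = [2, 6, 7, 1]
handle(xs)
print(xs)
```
[2, 6, 7, 1, 564]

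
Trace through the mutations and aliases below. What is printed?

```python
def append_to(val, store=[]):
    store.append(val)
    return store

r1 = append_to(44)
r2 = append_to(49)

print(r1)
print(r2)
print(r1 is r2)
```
[44, 49]
[44, 49]
True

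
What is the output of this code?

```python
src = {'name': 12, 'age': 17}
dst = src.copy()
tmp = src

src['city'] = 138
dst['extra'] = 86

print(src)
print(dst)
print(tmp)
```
{'name': 12, 'age': 17, 'city': 138}
{'name': 12, 'age': 17, 'extra': 86}
{'name': 12, 'age': 17, 'city': 138}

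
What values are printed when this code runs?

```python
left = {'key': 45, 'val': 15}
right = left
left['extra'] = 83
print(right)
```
{'key': 45, 'val': 15, 'extra': 83}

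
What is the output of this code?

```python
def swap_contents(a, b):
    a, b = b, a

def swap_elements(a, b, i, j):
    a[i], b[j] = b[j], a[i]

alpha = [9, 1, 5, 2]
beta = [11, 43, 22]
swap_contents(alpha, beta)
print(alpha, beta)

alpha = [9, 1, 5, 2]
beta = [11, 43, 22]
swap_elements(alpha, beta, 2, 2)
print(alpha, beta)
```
[9, 1, 5, 2] [11, 43, 22]
[9, 1, 22, 2] [11, 43, 5]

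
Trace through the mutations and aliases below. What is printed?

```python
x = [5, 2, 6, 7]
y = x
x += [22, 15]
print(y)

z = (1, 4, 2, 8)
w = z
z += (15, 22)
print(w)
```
[5, 2, 6, 7, 22, 15]
(1, 4, 2, 8)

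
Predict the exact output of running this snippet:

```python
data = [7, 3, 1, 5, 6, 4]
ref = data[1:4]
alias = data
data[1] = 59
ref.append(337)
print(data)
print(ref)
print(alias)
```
[7, 59, 1, 5, 6, 4]
[3, 1, 5, 337]
[7, 59, 1, 5, 6, 4]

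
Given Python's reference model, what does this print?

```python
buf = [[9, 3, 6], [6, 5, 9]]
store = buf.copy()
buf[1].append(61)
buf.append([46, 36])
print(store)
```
[[9, 3, 6], [6, 5, 9, 61]]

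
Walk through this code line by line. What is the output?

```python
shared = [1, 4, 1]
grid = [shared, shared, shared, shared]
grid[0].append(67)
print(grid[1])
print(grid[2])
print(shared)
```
[1, 4, 1, 67]
[1, 4, 1, 67]
[1, 4, 1, 67]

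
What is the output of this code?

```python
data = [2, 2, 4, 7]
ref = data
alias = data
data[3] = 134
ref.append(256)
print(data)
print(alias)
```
[2, 2, 4, 134, 256]
[2, 2, 4, 134, 256]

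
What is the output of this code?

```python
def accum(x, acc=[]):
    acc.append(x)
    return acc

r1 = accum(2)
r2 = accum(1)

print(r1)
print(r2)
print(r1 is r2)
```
[2, 1]
[2, 1]
True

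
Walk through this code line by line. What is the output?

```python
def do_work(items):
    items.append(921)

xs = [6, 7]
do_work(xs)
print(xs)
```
[6, 7, 921]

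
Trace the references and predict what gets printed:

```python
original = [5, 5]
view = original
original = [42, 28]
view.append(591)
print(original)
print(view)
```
[42, 28]
[5, 5, 591]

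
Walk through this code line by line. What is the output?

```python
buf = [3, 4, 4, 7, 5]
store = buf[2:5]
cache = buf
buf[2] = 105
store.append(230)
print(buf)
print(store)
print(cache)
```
[3, 4, 105, 7, 5]
[4, 7, 5, 230]
[3, 4, 105, 7, 5]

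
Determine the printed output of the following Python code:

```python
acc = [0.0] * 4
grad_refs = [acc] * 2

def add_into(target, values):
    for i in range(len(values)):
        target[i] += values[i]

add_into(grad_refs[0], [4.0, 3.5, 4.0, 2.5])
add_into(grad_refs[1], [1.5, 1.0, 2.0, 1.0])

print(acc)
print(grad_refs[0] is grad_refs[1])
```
[5.5, 4.5, 6.0, 3.5]
True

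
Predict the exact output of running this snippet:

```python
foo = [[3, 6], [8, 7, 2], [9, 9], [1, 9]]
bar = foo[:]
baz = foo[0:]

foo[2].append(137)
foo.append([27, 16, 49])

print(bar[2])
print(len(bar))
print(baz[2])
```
[9, 9, 137]
4
[9, 9, 137]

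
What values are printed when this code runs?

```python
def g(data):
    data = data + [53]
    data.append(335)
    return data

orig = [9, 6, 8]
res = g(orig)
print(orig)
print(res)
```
[9, 6, 8]
[9, 6, 8, 53, 335]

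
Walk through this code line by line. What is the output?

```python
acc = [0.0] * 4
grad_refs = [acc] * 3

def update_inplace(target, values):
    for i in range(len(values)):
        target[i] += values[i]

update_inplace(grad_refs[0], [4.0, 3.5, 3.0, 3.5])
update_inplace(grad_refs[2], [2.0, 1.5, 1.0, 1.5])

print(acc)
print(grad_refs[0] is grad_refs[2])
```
[6.0, 5.0, 4.0, 5.0]
True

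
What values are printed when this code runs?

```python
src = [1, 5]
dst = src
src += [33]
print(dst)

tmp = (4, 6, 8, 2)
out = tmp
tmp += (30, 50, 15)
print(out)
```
[1, 5, 33]
(4, 6, 8, 2)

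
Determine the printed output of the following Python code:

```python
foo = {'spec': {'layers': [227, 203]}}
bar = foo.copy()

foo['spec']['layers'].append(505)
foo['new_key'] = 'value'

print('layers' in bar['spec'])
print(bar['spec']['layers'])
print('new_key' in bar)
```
True
[227, 203, 505]
False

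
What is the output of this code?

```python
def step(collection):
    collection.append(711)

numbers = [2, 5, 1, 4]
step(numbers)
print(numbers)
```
[2, 5, 1, 4, 711]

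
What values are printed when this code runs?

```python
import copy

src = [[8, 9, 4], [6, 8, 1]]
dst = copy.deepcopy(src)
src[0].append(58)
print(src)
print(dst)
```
[[8, 9, 4, 58], [6, 8, 1]]
[[8, 9, 4], [6, 8, 1]]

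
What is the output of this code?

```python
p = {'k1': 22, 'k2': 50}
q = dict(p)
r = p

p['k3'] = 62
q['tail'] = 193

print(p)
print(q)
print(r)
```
{'k1': 22, 'k2': 50, 'k3': 62}
{'k1': 22, 'k2': 50, 'tail': 193}
{'k1': 22, 'k2': 50, 'k3': 62}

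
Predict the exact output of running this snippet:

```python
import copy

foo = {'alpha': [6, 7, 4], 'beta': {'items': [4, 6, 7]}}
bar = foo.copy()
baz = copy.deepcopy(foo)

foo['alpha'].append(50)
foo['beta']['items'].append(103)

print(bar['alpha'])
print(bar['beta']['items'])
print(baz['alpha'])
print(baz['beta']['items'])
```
[6, 7, 4, 50]
[4, 6, 7, 103]
[6, 7, 4]
[4, 6, 7]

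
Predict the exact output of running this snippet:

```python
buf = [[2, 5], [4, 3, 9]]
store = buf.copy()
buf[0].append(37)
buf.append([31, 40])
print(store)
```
[[2, 5, 37], [4, 3, 9]]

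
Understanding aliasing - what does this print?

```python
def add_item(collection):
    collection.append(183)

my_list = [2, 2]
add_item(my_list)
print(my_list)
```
[2, 2, 183]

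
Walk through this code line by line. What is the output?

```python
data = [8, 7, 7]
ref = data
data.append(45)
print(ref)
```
[8, 7, 7, 45]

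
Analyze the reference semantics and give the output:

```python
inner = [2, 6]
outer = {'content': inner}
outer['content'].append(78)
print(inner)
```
[2, 6, 78]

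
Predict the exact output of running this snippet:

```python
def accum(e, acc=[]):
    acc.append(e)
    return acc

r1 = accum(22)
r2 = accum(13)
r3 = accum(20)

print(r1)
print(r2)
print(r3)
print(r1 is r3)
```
[22, 13, 20]
[22, 13, 20]
[22, 13, 20]
True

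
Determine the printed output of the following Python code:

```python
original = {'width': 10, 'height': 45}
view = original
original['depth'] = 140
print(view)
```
{'width': 10, 'height': 45, 'depth': 140}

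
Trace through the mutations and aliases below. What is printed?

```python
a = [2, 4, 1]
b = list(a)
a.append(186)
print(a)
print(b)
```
[2, 4, 1, 186]
[2, 4, 1]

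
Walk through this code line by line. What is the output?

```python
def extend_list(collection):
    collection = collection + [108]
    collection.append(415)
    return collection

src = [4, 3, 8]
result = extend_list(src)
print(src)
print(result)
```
[4, 3, 8]
[4, 3, 8, 108, 415]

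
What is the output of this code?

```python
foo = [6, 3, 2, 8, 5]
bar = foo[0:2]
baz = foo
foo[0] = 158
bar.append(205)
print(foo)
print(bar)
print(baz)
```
[158, 3, 2, 8, 5]
[6, 3, 205]
[158, 3, 2, 8, 5]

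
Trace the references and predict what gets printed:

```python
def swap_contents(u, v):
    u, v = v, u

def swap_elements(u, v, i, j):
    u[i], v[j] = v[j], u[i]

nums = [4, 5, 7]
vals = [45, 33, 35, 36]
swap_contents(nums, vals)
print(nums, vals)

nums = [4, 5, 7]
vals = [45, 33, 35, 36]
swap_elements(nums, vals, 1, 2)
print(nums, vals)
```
[4, 5, 7] [45, 33, 35, 36]
[4, 35, 7] [45, 33, 5, 36]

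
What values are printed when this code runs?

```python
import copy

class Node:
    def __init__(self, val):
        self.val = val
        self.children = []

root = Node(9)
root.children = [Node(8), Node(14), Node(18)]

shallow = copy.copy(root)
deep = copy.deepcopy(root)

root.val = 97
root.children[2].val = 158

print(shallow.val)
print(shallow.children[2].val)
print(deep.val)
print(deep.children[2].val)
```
9
158
9
18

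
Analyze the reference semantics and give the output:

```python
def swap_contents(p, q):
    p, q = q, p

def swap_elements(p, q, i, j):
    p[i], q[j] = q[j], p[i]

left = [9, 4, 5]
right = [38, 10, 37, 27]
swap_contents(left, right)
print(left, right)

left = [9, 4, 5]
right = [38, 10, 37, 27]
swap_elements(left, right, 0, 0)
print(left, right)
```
[9, 4, 5] [38, 10, 37, 27]
[38, 4, 5] [9, 10, 37, 27]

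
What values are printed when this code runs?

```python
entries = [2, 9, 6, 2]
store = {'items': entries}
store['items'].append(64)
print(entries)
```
[2, 9, 6, 2, 64]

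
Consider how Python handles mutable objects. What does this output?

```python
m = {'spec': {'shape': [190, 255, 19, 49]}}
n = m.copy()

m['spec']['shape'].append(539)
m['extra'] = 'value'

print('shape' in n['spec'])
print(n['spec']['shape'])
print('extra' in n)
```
True
[190, 255, 19, 49, 539]
False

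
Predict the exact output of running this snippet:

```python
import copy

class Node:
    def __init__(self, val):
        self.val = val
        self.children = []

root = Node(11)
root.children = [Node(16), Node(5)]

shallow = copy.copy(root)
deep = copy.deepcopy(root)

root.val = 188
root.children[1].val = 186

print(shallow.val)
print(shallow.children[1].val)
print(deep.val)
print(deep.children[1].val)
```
11
186
11
5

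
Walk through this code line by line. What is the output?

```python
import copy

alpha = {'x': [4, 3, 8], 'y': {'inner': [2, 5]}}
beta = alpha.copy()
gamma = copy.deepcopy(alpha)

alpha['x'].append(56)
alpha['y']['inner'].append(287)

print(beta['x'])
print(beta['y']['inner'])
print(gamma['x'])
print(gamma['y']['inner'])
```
[4, 3, 8, 56]
[2, 5, 287]
[4, 3, 8]
[2, 5]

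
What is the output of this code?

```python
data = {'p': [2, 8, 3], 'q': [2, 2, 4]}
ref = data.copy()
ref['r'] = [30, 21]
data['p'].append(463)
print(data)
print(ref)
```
{'p': [2, 8, 3, 463], 'q': [2, 2, 4]}
{'p': [2, 8, 3, 463], 'q': [2, 2, 4], 'r': [30, 21]}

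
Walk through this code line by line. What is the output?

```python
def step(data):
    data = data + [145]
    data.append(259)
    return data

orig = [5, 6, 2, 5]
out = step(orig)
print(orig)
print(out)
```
[5, 6, 2, 5]
[5, 6, 2, 5, 145, 259]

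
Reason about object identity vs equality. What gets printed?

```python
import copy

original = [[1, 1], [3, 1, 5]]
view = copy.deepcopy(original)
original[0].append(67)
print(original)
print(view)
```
[[1, 1, 67], [3, 1, 5]]
[[1, 1], [3, 1, 5]]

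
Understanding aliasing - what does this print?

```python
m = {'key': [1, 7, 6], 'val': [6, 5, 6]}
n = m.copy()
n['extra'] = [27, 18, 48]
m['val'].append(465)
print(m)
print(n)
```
{'key': [1, 7, 6], 'val': [6, 5, 6, 465]}
{'key': [1, 7, 6], 'val': [6, 5, 6, 465], 'extra': [27, 18, 48]}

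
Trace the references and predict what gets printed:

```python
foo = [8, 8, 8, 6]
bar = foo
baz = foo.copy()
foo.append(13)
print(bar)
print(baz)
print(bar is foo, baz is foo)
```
[8, 8, 8, 6, 13]
[8, 8, 8, 6]
True False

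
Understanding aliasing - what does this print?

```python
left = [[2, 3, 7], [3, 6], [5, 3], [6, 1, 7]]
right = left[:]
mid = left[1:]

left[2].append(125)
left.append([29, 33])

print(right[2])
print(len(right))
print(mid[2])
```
[5, 3, 125]
4
[6, 1, 7]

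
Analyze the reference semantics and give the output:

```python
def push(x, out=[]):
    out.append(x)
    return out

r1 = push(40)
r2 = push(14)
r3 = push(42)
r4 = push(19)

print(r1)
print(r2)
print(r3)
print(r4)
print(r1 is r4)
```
[40, 14, 42, 19]
[40, 14, 42, 19]
[40, 14, 42, 19]
[40, 14, 42, 19]
True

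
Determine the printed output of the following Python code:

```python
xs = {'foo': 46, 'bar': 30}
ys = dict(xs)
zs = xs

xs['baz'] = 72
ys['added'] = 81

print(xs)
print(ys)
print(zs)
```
{'foo': 46, 'bar': 30, 'baz': 72}
{'foo': 46, 'bar': 30, 'added': 81}
{'foo': 46, 'bar': 30, 'baz': 72}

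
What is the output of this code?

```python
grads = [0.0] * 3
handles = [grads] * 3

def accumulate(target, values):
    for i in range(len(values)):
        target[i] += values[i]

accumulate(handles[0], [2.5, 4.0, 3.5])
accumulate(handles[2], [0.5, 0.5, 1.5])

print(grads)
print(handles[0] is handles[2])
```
[3.0, 4.5, 5.0]
True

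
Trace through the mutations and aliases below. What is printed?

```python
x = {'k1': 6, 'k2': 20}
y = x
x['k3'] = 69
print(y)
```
{'k1': 6, 'k2': 20, 'k3': 69}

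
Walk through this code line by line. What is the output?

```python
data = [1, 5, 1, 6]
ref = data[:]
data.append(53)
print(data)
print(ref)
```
[1, 5, 1, 6, 53]
[1, 5, 1, 6]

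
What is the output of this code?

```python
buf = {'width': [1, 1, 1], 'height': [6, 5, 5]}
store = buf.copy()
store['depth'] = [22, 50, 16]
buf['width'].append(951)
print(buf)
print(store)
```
{'width': [1, 1, 1, 951], 'height': [6, 5, 5]}
{'width': [1, 1, 1, 951], 'height': [6, 5, 5], 'depth': [22, 50, 16]}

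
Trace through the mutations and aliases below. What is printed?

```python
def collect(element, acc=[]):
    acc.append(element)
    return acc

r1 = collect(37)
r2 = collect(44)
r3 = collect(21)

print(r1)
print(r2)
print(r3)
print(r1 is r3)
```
[37, 44, 21]
[37, 44, 21]
[37, 44, 21]
True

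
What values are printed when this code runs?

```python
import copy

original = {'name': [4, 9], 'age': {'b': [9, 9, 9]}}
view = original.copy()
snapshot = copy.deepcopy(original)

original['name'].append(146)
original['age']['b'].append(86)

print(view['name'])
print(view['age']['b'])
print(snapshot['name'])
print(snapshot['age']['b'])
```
[4, 9, 146]
[9, 9, 9, 86]
[4, 9]
[9, 9, 9]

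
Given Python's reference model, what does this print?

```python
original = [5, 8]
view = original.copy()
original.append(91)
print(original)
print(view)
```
[5, 8, 91]
[5, 8]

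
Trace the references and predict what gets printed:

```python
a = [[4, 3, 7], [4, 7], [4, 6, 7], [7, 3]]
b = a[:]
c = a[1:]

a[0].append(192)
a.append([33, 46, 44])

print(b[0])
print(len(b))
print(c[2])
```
[4, 3, 7, 192]
4
[7, 3]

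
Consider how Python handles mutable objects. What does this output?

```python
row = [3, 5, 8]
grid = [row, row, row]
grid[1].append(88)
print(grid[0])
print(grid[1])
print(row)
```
[3, 5, 8, 88]
[3, 5, 8, 88]
[3, 5, 8, 88]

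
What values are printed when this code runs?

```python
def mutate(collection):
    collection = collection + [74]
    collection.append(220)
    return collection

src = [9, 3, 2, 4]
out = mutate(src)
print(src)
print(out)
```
[9, 3, 2, 4]
[9, 3, 2, 4, 74, 220]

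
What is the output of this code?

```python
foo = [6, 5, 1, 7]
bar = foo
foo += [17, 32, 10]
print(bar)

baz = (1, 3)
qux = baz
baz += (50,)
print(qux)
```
[6, 5, 1, 7, 17, 32, 10]
(1, 3)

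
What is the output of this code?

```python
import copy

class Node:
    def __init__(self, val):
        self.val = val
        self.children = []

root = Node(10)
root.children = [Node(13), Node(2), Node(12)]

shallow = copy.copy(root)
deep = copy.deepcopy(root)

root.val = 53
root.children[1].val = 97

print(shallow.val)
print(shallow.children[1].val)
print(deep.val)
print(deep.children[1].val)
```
10
97
10
2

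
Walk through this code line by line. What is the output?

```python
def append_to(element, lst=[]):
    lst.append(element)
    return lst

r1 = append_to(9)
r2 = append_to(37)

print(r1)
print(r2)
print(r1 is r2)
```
[9, 37]
[9, 37]
True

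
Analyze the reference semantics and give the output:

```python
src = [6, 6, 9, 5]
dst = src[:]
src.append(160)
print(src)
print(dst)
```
[6, 6, 9, 5, 160]
[6, 6, 9, 5]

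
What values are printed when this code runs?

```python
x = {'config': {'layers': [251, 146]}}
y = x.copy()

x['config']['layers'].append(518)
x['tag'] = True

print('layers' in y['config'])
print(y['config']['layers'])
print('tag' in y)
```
True
[251, 146, 518]
False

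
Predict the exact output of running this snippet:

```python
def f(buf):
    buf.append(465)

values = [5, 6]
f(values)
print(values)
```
[5, 6, 465]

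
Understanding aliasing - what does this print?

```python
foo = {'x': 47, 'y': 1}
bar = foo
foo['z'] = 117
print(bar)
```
{'x': 47, 'y': 1, 'z': 117}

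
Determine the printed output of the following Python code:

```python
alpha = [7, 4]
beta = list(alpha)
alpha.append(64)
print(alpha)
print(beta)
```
[7, 4, 64]
[7, 4]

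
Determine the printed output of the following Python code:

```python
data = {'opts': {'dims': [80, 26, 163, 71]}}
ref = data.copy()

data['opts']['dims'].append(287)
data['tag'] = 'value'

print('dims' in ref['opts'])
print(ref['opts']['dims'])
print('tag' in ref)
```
True
[80, 26, 163, 71, 287]
False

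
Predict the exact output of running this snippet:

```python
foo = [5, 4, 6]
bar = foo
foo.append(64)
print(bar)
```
[5, 4, 6, 64]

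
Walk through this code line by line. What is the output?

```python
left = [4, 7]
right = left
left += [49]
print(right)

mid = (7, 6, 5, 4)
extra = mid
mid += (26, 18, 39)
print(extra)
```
[4, 7, 49]
(7, 6, 5, 4)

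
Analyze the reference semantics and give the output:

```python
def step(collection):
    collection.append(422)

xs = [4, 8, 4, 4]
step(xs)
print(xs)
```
[4, 8, 4, 4, 422]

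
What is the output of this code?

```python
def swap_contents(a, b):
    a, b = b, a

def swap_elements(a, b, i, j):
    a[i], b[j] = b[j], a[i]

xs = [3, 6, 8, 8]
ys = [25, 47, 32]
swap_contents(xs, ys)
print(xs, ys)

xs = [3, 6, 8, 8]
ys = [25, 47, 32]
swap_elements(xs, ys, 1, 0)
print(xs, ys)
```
[3, 6, 8, 8] [25, 47, 32]
[3, 25, 8, 8] [6, 47, 32]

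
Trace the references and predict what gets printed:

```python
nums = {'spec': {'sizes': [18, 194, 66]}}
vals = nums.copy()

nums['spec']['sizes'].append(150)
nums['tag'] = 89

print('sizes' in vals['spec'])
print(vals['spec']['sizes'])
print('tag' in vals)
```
True
[18, 194, 66, 150]
False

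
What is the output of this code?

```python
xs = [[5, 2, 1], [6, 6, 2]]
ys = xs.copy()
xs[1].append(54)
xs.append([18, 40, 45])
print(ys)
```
[[5, 2, 1], [6, 6, 2, 54]]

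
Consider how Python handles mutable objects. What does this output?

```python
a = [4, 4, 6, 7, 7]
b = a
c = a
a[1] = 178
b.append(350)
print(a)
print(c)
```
[4, 178, 6, 7, 7, 350]
[4, 178, 6, 7, 7, 350]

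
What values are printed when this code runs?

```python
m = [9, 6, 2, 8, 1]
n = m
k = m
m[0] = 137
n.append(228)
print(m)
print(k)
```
[137, 6, 2, 8, 1, 228]
[137, 6, 2, 8, 1, 228]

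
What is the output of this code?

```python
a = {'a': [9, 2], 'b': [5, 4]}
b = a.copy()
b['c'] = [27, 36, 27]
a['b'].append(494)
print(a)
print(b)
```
{'a': [9, 2], 'b': [5, 4, 494]}
{'a': [9, 2], 'b': [5, 4, 494], 'c': [27, 36, 27]}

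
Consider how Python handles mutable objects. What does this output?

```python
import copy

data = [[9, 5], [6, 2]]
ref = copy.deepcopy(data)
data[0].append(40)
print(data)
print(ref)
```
[[9, 5, 40], [6, 2]]
[[9, 5], [6, 2]]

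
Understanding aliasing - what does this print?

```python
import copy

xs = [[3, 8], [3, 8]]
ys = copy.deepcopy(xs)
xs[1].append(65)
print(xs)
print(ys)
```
[[3, 8], [3, 8, 65]]
[[3, 8], [3, 8]]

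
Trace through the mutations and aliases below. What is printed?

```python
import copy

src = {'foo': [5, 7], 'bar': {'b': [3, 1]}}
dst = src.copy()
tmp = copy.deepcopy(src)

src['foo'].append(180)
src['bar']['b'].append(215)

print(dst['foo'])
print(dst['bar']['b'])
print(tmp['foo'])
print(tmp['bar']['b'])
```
[5, 7, 180]
[3, 1, 215]
[5, 7]
[3, 1]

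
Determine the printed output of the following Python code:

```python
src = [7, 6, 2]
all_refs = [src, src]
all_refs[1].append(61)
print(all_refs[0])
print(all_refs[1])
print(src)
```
[7, 6, 2, 61]
[7, 6, 2, 61]
[7, 6, 2, 61]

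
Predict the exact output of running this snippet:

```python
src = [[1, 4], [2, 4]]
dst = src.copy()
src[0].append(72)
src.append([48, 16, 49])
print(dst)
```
[[1, 4, 72], [2, 4]]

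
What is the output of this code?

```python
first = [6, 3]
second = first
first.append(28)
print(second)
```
[6, 3, 28]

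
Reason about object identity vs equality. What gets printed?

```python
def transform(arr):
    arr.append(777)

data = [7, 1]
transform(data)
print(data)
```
[7, 1, 777]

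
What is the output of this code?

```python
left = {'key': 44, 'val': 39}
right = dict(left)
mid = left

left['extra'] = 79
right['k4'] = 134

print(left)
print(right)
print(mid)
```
{'key': 44, 'val': 39, 'extra': 79}
{'key': 44, 'val': 39, 'k4': 134}
{'key': 44, 'val': 39, 'extra': 79}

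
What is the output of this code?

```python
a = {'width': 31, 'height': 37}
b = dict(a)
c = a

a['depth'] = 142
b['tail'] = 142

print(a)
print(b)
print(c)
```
{'width': 31, 'height': 37, 'depth': 142}
{'width': 31, 'height': 37, 'tail': 142}
{'width': 31, 'height': 37, 'depth': 142}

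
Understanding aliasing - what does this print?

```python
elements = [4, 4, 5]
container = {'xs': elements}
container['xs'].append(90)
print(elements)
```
[4, 4, 5, 90]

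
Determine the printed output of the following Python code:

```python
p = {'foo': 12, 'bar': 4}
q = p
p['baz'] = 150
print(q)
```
{'foo': 12, 'bar': 4, 'baz': 150}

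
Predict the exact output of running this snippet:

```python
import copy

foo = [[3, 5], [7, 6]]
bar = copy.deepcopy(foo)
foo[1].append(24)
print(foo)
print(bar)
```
[[3, 5], [7, 6, 24]]
[[3, 5], [7, 6]]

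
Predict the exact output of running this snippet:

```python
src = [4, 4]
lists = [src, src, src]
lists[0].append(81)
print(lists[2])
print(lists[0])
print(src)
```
[4, 4, 81]
[4, 4, 81]
[4, 4, 81]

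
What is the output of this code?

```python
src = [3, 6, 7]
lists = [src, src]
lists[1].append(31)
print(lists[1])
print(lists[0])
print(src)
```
[3, 6, 7, 31]
[3, 6, 7, 31]
[3, 6, 7, 31]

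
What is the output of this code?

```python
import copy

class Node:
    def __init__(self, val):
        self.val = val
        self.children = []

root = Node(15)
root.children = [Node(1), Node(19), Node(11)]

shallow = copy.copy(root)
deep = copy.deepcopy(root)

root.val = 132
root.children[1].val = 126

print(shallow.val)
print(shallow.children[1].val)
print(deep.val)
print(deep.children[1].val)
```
15
126
15
19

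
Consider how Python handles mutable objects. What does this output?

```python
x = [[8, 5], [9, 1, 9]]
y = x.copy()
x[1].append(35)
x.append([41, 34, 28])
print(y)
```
[[8, 5], [9, 1, 9, 35]]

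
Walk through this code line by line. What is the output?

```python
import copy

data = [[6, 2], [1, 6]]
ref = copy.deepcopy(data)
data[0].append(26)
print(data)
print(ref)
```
[[6, 2, 26], [1, 6]]
[[6, 2], [1, 6]]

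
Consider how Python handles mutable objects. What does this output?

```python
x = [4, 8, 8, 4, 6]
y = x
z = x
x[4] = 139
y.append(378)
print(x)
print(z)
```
[4, 8, 8, 4, 139, 378]
[4, 8, 8, 4, 139, 378]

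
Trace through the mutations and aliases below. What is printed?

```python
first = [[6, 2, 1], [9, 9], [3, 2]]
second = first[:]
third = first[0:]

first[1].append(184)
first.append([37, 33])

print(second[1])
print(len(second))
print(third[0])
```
[9, 9, 184]
3
[6, 2, 1]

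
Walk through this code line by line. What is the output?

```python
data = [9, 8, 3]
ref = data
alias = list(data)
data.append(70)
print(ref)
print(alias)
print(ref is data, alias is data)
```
[9, 8, 3, 70]
[9, 8, 3]
True False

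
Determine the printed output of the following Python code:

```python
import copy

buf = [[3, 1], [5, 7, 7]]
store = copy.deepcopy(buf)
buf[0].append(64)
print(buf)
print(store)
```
[[3, 1, 64], [5, 7, 7]]
[[3, 1], [5, 7, 7]]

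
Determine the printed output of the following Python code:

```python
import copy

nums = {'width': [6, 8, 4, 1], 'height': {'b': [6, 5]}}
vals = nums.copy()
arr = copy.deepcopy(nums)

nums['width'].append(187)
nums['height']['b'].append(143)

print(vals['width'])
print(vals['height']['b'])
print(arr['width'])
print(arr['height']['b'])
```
[6, 8, 4, 1, 187]
[6, 5, 143]
[6, 8, 4, 1]
[6, 5]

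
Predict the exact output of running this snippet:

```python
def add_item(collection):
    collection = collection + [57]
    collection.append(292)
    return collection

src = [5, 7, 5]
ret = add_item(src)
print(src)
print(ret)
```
[5, 7, 5]
[5, 7, 5, 57, 292]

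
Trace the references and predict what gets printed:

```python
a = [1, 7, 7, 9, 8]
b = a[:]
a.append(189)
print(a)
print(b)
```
[1, 7, 7, 9, 8, 189]
[1, 7, 7, 9, 8]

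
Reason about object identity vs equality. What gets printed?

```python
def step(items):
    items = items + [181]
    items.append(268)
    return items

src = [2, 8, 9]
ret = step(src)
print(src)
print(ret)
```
[2, 8, 9]
[2, 8, 9, 181, 268]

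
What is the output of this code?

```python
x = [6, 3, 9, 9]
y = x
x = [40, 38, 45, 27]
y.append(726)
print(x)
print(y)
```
[40, 38, 45, 27]
[6, 3, 9, 9, 726]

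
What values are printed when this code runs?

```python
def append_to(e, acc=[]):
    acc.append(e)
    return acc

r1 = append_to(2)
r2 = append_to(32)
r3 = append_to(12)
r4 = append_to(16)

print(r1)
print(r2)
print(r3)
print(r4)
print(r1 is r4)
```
[2, 32, 12, 16]
[2, 32, 12, 16]
[2, 32, 12, 16]
[2, 32, 12, 16]
True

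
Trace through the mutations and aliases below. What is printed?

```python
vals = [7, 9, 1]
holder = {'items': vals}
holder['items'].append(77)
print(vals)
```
[7, 9, 1, 77]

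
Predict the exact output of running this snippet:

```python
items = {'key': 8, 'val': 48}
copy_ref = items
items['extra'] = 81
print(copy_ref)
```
{'key': 8, 'val': 48, 'extra': 81}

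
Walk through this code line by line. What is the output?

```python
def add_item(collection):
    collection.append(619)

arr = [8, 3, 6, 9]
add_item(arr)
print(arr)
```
[8, 3, 6, 9, 619]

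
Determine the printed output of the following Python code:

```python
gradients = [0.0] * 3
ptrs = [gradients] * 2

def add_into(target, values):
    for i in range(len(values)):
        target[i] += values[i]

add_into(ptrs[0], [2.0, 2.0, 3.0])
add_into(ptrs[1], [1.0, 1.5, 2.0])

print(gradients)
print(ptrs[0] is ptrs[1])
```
[3.0, 3.5, 5.0]
True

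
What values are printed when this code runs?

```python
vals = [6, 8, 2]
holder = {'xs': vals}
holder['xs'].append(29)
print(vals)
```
[6, 8, 2, 29]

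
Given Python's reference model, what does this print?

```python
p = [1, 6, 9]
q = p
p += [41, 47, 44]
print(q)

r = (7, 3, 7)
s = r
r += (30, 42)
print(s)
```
[1, 6, 9, 41, 47, 44]
(7, 3, 7)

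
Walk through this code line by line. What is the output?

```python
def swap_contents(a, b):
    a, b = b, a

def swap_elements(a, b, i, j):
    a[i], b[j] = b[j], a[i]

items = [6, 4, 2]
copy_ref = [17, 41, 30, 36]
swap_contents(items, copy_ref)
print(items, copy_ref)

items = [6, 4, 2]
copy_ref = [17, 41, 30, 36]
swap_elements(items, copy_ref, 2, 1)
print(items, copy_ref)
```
[6, 4, 2] [17, 41, 30, 36]
[6, 4, 41] [17, 2, 30, 36]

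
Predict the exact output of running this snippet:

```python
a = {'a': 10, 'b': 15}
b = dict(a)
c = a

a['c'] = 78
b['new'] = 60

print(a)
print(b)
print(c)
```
{'a': 10, 'b': 15, 'c': 78}
{'a': 10, 'b': 15, 'new': 60}
{'a': 10, 'b': 15, 'c': 78}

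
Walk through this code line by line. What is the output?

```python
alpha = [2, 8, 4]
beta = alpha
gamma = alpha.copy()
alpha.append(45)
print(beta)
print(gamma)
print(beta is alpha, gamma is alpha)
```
[2, 8, 4, 45]
[2, 8, 4]
True False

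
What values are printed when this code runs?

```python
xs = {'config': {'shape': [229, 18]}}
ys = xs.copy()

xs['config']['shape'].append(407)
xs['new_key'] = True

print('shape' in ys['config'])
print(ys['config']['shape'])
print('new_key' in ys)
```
True
[229, 18, 407]
False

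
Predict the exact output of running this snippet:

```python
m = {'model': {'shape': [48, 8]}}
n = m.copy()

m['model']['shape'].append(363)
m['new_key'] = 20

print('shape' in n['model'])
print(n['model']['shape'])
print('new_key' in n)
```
True
[48, 8, 363]
False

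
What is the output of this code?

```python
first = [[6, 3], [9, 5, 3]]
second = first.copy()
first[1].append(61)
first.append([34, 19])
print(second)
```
[[6, 3], [9, 5, 3, 61]]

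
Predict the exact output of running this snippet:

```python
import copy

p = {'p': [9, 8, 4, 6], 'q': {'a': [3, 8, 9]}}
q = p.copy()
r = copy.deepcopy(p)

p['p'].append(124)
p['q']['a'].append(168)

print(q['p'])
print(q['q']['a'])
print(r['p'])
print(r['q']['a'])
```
[9, 8, 4, 6, 124]
[3, 8, 9, 168]
[9, 8, 4, 6]
[3, 8, 9]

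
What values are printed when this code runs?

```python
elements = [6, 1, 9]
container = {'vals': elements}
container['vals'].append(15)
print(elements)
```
[6, 1, 9, 15]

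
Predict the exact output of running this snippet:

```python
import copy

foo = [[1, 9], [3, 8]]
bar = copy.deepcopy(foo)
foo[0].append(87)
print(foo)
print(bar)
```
[[1, 9, 87], [3, 8]]
[[1, 9], [3, 8]]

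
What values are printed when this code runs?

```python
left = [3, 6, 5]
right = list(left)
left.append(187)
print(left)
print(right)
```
[3, 6, 5, 187]
[3, 6, 5]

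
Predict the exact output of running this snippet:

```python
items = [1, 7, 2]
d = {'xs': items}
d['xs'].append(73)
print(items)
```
[1, 7, 2, 73]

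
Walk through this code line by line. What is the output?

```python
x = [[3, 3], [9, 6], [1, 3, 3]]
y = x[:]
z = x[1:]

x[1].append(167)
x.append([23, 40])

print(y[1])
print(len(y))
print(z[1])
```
[9, 6, 167]
3
[1, 3, 3]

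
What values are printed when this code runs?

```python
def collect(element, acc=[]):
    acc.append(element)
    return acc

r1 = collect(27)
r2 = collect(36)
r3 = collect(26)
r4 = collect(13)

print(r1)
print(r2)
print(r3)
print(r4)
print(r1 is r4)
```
[27, 36, 26, 13]
[27, 36, 26, 13]
[27, 36, 26, 13]
[27, 36, 26, 13]
True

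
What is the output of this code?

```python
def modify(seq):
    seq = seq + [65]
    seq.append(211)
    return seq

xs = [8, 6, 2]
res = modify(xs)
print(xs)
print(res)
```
[8, 6, 2]
[8, 6, 2, 65, 211]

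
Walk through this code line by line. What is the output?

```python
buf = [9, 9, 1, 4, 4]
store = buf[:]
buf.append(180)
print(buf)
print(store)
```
[9, 9, 1, 4, 4, 180]
[9, 9, 1, 4, 4]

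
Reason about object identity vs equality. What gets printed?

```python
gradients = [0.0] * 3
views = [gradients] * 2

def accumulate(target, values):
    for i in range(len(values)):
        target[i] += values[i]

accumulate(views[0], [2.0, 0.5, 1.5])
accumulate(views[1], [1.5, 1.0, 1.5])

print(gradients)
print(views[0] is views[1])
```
[3.5, 1.5, 3.0]
True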